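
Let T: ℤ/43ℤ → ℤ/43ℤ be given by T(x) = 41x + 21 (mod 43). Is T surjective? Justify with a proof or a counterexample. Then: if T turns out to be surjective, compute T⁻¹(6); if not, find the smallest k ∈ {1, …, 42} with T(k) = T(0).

29

Recall: T is surjective if every y in the codomain equals T(x) for some x in the domain.
Since gcd(41, 43) = 1, 41 is invertible modulo 43. Euclid's algorithm: 43 = 1·41 + 2, 41 = 20·2 + 1; back-substituting gives 1 = 21·41 − 20·43, so 41⁻¹ ≡ 21 (mod 43).
Then y ↦ 21(y − 21) is a two-sided inverse to T, so every y ∈ ℤ/43ℤ has a preimage.
Therefore T is surjective.
Since T is surjective, we compute T⁻¹(6): solve 41x + 21 ≡ 6 (mod 43), i.e. 41x ≡ 28 (mod 43).
Multiplying by 41⁻¹ = 21 gives x ≡ 21·28 = 588 = 13·43 + 29 ≡ 29 (mod 43).
Check: T(29) = 41·29 + 21 = 1210 = 28·43 + 6 ≡ 6 (mod 43).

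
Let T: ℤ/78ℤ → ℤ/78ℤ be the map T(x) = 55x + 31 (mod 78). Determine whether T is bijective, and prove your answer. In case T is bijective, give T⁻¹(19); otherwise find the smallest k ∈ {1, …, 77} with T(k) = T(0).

If T(u) = T(v), then 55u ≡ 55v (mod 78). Because gcd(55, 78) = 1, we may cancel 55 to get u ≡ v (mod 78).
We now compute 55⁻¹ mod 78 explicitly. Euclid's algorithm: 78 = 1·55 + 23, 55 = 2·23 + 9, 23 = 2·9 + 5, 9 = 1·5 + 4, 5 = 1·4 + 1; back-substituting gives 1 = 61·55 − 43·78, so 55⁻¹ ≡ 61 (mod 78).
For any y ∈ ℤ/78ℤ, x = 61(y − 31) mod 78 satisfies T(x) = 55·61(y − 31) + 31 ≡ y (since 55·61 ≡ 1 mod 78). So every y has a preimage.
Therefore T is bijective.
Since T is bijective, we find T⁻¹(19): we need 55x ≡ 19 − 31 ≡ 66 (mod 78). Using 55⁻¹ = 61: x ≡ 61·66 = 4026 = 51·78 + 48, so x = 48.
Check: T(48) = 55·48 + 31 = 2671 = 34·78 + 19 ≡ 19 (mod 78).

48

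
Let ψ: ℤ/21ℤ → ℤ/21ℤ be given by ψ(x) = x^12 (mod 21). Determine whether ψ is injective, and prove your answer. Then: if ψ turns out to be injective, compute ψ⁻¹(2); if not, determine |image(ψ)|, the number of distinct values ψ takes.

ψ(1) = 1^12 = 1.
ψ(2): Repeated squaring mod 21: 2^1 ≡ 2, 2^2 ≡ 2² = 4, 2^4 ≡ 4² = 16, 2^8 ≡ 16² = 256 ≡ 4. Since 12 = 8 + 4, 2^12 ≡ 4·16: 4·16 = 64 ≡ 1. So 2^12 ≡ 1 (mod 21).
So ψ(1) = ψ(2) = 1 while 1 ≠ 2, thus ψ is not injective.
Since ψ is not injective, we determine |image(ψ)|. Computing x^12 mod 21 for each x (by repeated squaring, reducing mod 21 at every step), the values ψ(0), ψ(1), …, ψ(20) are: 0, 1, 1, 15, 1, 1, 15, 7, 1, 15, 1, 1, 15, 1, 7, 15, 1, 1, 15, 1, 1.
The distinct values are {0, 1, 7, 15}; there are 4 of them.

4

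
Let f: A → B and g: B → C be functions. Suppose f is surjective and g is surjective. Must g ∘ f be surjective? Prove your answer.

surjective

Let c ∈ C. Since g is surjective, there is b ∈ B with g(b) = c. Since f is surjective, there is a ∈ A with f(a) = b.
Then (g ∘ f)(a) = g(b) = c. So g ∘ f is surjective.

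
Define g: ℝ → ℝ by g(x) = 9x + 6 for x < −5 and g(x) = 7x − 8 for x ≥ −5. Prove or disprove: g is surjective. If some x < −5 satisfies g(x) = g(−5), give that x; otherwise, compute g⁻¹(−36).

Both pieces are strictly increasing (slopes 9 and 7), so each is injective on its own interval.
The left piece maps (−∞, −5) onto (−∞, −39); the right piece maps [−5, ∞) onto [−43, ∞).
The union (−∞, −39) ∪ [−43, ∞) covers ℝ, so g is surjective.
For the follow-up: the images overlap, so an x < −5 with g(x) = g(−5) exists. g(−5) = −43; solving 9x + 6 = −43 for x < −5 gives x = (−43 − 6)/9 = −49/9.

-49/9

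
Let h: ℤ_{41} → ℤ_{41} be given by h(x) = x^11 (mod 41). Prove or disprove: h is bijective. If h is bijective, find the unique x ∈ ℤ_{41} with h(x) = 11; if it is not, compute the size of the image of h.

17

Since 41 is prime, the nonzero elements of ℤ_{41} form a cyclic group of order 40.
As gcd(11, 40) = 1, raising to the 11th power is a bijection on this group: if a^11 ≡ b^11 then (ab^{−1})^11 = 1, and the only element of order dividing gcd(11, 40) = 1 is 1, so a = b.
With h(0) = 0 this makes h injective on all of ℤ_{41}, hence bijective (finite equal-size domain and codomain). In particular h is bijective.
Since h is bijective, we find the preimage of 11. The inverse of x ↦ x^11 on (ℤ_{41})^× is x ↦ x^11, because 11·11 = 121 = 3·40 + 1 ≡ 1 (mod 40) and x^{40} = 1 for x ≠ 0 (Fermat). So h⁻¹(11) = 11^11 mod 41.
Repeated squaring mod 41: 11^1 ≡ 11, 11^2 ≡ 11² = 121 ≡ 39, 11^4 ≡ 39² = 1521 ≡ 4, 11^8 ≡ 4² = 16. Since 11 = 8 + 2 + 1, 11^11 ≡ 16·39·11: 16·39 = 624 ≡ 9, then 9·11 = 99 ≡ 17. So 11^11 ≡ 17 (mod 41).
Hence h⁻¹(11) = 17.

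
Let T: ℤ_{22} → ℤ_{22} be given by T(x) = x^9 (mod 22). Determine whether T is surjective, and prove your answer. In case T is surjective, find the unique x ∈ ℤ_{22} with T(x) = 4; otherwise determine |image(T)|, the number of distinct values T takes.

Computing x^9 mod 22 for each x (by repeated squaring, reducing mod 22 at every step), the values T(0), T(1), …, T(21) are: 0, 1, 6, 15, 14, 9, 2, 19, 18, 5, 10, 11, 12, 17, 4, 3, 20, 13, 8, 7, 16, 21.
Every element of ℤ_{22} appears exactly once in this list, so T is a bijection, and in particular surjective.
Since T is surjective, we read off the preimage of 4 from the same table: T(14) = 4, so T⁻¹(4) = 14.

14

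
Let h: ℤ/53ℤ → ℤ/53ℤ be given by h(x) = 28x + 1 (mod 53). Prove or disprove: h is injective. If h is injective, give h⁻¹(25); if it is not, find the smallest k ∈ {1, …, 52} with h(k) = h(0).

By definition, injectivity means: for all x_1, x_2 in the domain, h(x_1) = h(x_2) implies x_1 = x_2.
If h(x_1) = h(x_2), then 28x_1 ≡ 28x_2 (mod 53). Because gcd(28, 53) = 1, we may cancel 28 to get x_1 ≡ x_2 (mod 53).
So h is injective.
We now compute 28⁻¹ mod 53 explicitly. Euclid's algorithm: 53 = 1·28 + 25, 28 = 1·25 + 3, 25 = 8·3 + 1; back-substituting gives 1 = 36·28 − 19·53, so 28⁻¹ ≡ 36 (mod 53).
Since h is injective, we compute h⁻¹(25): solve 28x + 1 ≡ 25 (mod 53), i.e. 28x ≡ 24 (mod 53).
Multiplying by 28⁻¹ = 36 gives x ≡ 36·24 = 864 = 16·53 + 16 ≡ 16 (mod 53).
Check: h(16) = 28·16 + 1 = 449 = 8·53 + 25 ≡ 25 (mod 53).

16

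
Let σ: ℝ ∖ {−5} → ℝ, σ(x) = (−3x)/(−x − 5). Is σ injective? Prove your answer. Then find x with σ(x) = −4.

-20/7

Suppose σ(x_1) = σ(x_2). Cross-multiplying: (−3x_1)(−x_2 − 5) = (−3x_2)(−x_1 − 5).
Expanding both sides and cancelling the symmetric terms leaves 15·(x_1 − x_2) = 0. Since 15 ≠ 0, x_1 = x_2. Hence σ is injective.
Solving σ(x) = −4: cross-multiplying gives −3x = −4(−x − 5), which rearranges to −7x = 20, so x = −20/7.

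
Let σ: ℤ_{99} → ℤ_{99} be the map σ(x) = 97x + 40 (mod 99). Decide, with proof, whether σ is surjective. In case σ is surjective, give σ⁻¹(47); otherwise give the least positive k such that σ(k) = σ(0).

46

Recall that surjectivity means every element of the codomain has a preimage under σ.
Since gcd(97, 99) = 1, 97 is invertible modulo 99. Euclid's algorithm: 99 = 1·97 + 2, 97 = 48·2 + 1; back-substituting gives 1 = 49·97 − 48·99, so 97⁻¹ ≡ 49 (mod 99).
For any y ∈ ℤ_{99}, x = 49(y − 40) mod 99 satisfies σ(x) = 97·49(y − 40) + 40 ≡ y (since 97·49 ≡ 1 mod 99). So every y has a preimage.
Therefore σ is surjective.
Since σ is surjective, we compute σ⁻¹(47): solve 97x + 40 ≡ 47 (mod 99), i.e. 97x ≡ 7 (mod 99).
Multiplying by 97⁻¹ = 49 gives x ≡ 49·7 = 343 = 3·99 + 46 ≡ 46 (mod 99).
Check: σ(46) = 97·46 + 40 = 4502 = 45·99 + 47 ≡ 47 (mod 99).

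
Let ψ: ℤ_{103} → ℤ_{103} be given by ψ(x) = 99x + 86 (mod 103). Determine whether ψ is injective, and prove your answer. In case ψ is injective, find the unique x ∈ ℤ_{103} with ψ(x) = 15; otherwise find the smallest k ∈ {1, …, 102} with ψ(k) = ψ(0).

Suppose ψ(u) = ψ(v) in ℤ_{103}. Then 99u + 86 ≡ 99v + 86 (mod 103), thus 99(u − v) ≡ 0 (mod 103).
Since gcd(99, 103) = 1, 99 is invertible modulo 103, thus u − v ≡ 0 (mod 103), i.e. u = v.
Thus ψ is injective.
We now compute 99⁻¹ mod 103 explicitly. Euclid's algorithm: 103 = 1·99 + 4, 99 = 24·4 + 3, 4 = 1·3 + 1; back-substituting gives 1 = 77·99 − 74·103, so 99⁻¹ ≡ 77 (mod 103).
Since ψ is injective, we compute ψ⁻¹(15): solve 99x + 86 ≡ 15 (mod 103), i.e. 99x ≡ 32 (mod 103).
Multiplying by 99⁻¹ = 77 gives x ≡ 77·32 = 2464 = 23·103 + 95 ≡ 95 (mod 103).
Check: ψ(95) = 99·95 + 86 = 9491 = 92·103 + 15 ≡ 15 (mod 103).

95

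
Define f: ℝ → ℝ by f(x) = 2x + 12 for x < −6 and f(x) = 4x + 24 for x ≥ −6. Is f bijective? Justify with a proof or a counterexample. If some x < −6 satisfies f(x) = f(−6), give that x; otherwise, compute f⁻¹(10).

Both pieces are strictly increasing (slopes 2 and 4), so each is injective on its own interval.
The left piece maps (−∞, −6) onto (−∞, 0); the right piece maps [−6, ∞) onto [0, ∞).
Since 0 = 0, the images partition ℝ: f is injective and surjective, hence bijective.
Because the two images are disjoint, no x < −6 has f(x) = f(−6), so we compute f⁻¹(10): 10 lies in [0, ∞), so solve 4x + 24 = 10: x = (10 − 24)/4 = −7/2.

-7/2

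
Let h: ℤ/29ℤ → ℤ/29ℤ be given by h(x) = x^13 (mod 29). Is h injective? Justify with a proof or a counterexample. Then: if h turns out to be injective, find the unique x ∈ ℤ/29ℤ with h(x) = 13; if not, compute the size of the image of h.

Since 29 is prime, the nonzero elements of ℤ/29ℤ form a cyclic group of order 28.
As gcd(13, 28) = 1, raising to the 13th power is a bijection on this group: if s^13 ≡ t^13 then (st^{−1})^13 = 1, and the only element of order dividing gcd(13, 28) = 1 is 1, so s = t.
With h(0) = 0 this makes h injective on all of ℤ/29ℤ, hence bijective (finite equal-size domain and codomain). In particular h is injective.
Since h is injective, we find the preimage of 13. The inverse of x ↦ x^13 on (ℤ/29ℤ)^× is x ↦ x^13, because 13·13 = 169 = 6·28 + 1 ≡ 1 (mod 28) and x^{28} = 1 for x ≠ 0 (Fermat). So h⁻¹(13) = 13^13 mod 29.
Repeated squaring mod 29: 13^1 ≡ 13, 13^2 ≡ 13² = 169 ≡ 24, 13^4 ≡ 24² = 576 ≡ 25, 13^8 ≡ 25² = 625 ≡ 16. Since 13 = 8 + 4 + 1, 13^13 ≡ 16·25·13: 16·25 = 400 ≡ 23, then 23·13 = 299 ≡ 9. So 13^13 ≡ 9 (mod 29).
Hence h⁻¹(13) = 9.

9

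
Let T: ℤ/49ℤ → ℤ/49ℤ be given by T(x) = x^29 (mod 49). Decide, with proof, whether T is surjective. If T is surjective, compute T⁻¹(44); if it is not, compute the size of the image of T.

T(0) = 0^29 = 0.
T(7): Repeated squaring mod 49: 7^1 ≡ 7, 7^2 ≡ 7² = 49 ≡ 0, 7^4 ≡ 0² = 0, 7^8 ≡ 0² = 0, 7^16 ≡ 0² = 0. Since 29 = 16 + 8 + 4 + 1, 7^29 ≡ 0·0·0·7: 0·0 = 0, then 0·0 = 0, then 0·7 = 0. So 7^29 ≡ 0 (mod 49).
So T(0) = T(7) = 0 while 0 ≠ 7, so T is not injective.
A non-injective map from the 49-element set ℤ/49ℤ to itself takes at most 48 distinct values, so it cannot be surjective. Hence T is not surjective.
Since T is not surjective, we determine |image(T)|. Computing x^29 mod 49 for each x (by repeated squaring, reducing mod 49 at every step), the values T(0), T(1), …, T(48) are: 0, 1, 11, 5, 23, 3, 6, 0, 8, 25, 33, 2, 17, 13, 0, 15, 39, 12, 30, 31, 20, 0, 22, 4, 40, 9, 45, 27, 0, 29, 18, 19, 37, 10, 34, 0, 36, 32, 47, 16, 24, 41, 0, 43, 46, 26, 44, 38, 48.
The distinct values are {0, 1, 2, 3, 4, 5, 6, 8, 9, 10, 11, 12, 13, 15, 16, 17, 18, 19, 20, 22, 23, 24, 25, 26, 27, 29, 30, 31, 32, 33, 34, 36, 37, 38, 39, 40, 41, 43, 44, 45, 46, 47, 48}; there are 43 of them.

43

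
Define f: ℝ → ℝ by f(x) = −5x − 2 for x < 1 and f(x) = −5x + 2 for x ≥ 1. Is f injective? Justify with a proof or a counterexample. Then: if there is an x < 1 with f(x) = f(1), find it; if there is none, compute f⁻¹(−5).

Both pieces are strictly decreasing (slopes −5 and −5), so each is injective on its own interval.
The left piece maps (−∞, 1) onto (−7, ∞); the right piece maps [1, ∞) onto (−∞, −3].
These images overlap. In particular f(1) = −3 (right piece), and solving −5x − 2 = −3 on the left piece gives x = 1/5 < 1.
So f(1/5) = f(1) with 1/5 ≠ 1, and f is not injective. This x = 1/5 is the requested value below 1.

1/5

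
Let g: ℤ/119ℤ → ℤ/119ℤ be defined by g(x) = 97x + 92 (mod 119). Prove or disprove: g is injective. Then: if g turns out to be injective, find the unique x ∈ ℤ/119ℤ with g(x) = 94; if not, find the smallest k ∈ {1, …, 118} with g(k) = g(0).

54

Suppose g(x_1) = g(x_2) in ℤ/119ℤ. Then 97x_1 + 92 ≡ 97x_2 + 92 (mod 119), so 97(x_1 − x_2) ≡ 0 (mod 119).
Since gcd(97, 119) = 1, 97 is invertible modulo 119, therefore x_1 − x_2 ≡ 0 (mod 119), i.e. x_1 = x_2.
Therefore g is injective.
We now compute 97⁻¹ mod 119 explicitly. Euclid's algorithm: 119 = 1·97 + 22, 97 = 4·22 + 9, 22 = 2·9 + 4, 9 = 2·4 + 1; back-substituting gives 1 = 27·97 − 22·119, so 97⁻¹ ≡ 27 (mod 119).
Since g is injective, we compute g⁻¹(94): solve 97x + 92 ≡ 94 (mod 119), i.e. 97x ≡ 2 (mod 119).
Multiplying by 97⁻¹ = 27 gives x ≡ 27·2 = 54 ≡ 54 (mod 119).
Check: g(54) = 97·54 + 92 = 5330 = 44·119 + 94 ≡ 94 (mod 119).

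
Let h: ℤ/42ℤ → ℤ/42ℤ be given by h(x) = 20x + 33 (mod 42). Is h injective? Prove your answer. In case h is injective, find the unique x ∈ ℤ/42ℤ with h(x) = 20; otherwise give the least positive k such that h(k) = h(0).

We have gcd(20, 42) = 2 > 1. Taking a = 0 and b = 21: h(0) = 33 and h(21) = 20·21 + 33 = 453 ≡ 33 (mod 42).
So h(0) = h(21) while 0 ≠ 21, hence h is not injective.
Since h is not injective, we find the least positive k with h(k) = h(0): this means 20k ≡ 0 (mod 42), i.e. 42 ∣ 20k. Since gcd(20, 42) = 2, dividing through by 2 this holds exactly when 21 ∣ 10k, and as gcd(10, 21) = 1, exactly when 21 ∣ k.
The smallest positive such k is 21.

21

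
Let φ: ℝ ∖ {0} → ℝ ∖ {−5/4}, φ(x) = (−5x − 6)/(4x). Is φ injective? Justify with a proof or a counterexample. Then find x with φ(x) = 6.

Suppose φ(a) = φ(b). Cross-multiplying: (−5a − 6)(4b) = (−5b − 6)(4a).
Expanding both sides and cancelling the symmetric terms leaves 24·(a − b) = 0. Since 24 ≠ 0, a = b. Hence φ is injective.
Solving φ(x) = 6: cross-multiplying gives −5x − 6 = 6(4x), which rearranges to −29x = 6, so x = −6/29.

-6/29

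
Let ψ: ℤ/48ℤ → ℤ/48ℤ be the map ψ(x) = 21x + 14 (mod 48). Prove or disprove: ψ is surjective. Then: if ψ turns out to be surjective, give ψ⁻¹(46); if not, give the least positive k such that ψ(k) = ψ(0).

16

By definition, ψ is surjective if every y in the codomain equals ψ(x) for some x in the domain.
Since gcd(21, 48) = 3, we have 21x ≡ 0 (mod 3) for all x, so ψ(x) ≡ 2 (mod 3).
But 0 ≢ 2 (mod 3), so 0 ∈ ℤ/48ℤ has no preimage. So ψ is not surjective.
Since ψ is not surjective, we find the least positive k with ψ(k) = ψ(0): this means 21k ≡ 0 (mod 48), i.e. 48 ∣ 21k. Since gcd(21, 48) = 3, dividing through by 3 this holds exactly when 16 ∣ 7k, and as gcd(7, 16) = 1, exactly when 16 ∣ k.
The smallest positive such k is 16.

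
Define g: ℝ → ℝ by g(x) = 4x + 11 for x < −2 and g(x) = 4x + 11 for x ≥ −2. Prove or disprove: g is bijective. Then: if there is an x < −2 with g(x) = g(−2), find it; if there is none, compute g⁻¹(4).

-7/4

Both pieces are strictly increasing (slopes 4 and 4), so each is injective on its own interval.
The left piece maps (−∞, −2) onto (−∞, 3); the right piece maps [−2, ∞) onto [3, ∞).
Since 3 = 3, the images partition ℝ: g is injective and surjective, hence bijective.
Because the two images are disjoint, no x < −2 has g(x) = g(−2), so we compute g⁻¹(4): 4 lies in [3, ∞), so solve 4x + 11 = 4: x = (4 − 11)/4 = −7/4.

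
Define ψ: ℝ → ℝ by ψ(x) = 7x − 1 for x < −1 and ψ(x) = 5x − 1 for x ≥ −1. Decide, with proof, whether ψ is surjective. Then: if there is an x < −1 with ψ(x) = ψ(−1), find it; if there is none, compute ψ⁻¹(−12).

-11/7

Both pieces are strictly increasing (slopes 7 and 5), so each is injective on its own interval.
The left piece maps (−∞, −1) onto (−∞, −8); the right piece maps [−1, ∞) onto [−6, ∞).
The union (−∞, −8) ∪ [−6, ∞) omits the interval between −8 and −6; in particular −8 has no preimage. So ψ is not surjective.
Because the two images are disjoint, no x < −1 has ψ(x) = ψ(−1), so we compute ψ⁻¹(−12): −12 lies in (−∞, −8), so solve 7x − 1 = −12: x = (−12 + 1)/7 = −11/7.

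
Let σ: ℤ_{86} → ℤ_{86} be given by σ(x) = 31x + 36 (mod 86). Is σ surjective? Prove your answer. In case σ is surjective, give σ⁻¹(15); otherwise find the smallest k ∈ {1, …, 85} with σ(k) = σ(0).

Since gcd(31, 86) = 1, 31 is invertible modulo 86. Euclid's algorithm: 86 = 2·31 + 24, 31 = 1·24 + 7, 24 = 3·7 + 3, 7 = 2·3 + 1; back-substituting gives 1 = 25·31 − 9·86, so 31⁻¹ ≡ 25 (mod 86).
Then y ↦ 25(y − 36) is a two-sided inverse to σ, so every y ∈ ℤ_{86} has a preimage.
So σ is surjective.
Since σ is surjective, we compute σ⁻¹(15): solve 31x + 36 ≡ 15 (mod 86), i.e. 31x ≡ 65 (mod 86).
Multiplying by 31⁻¹ = 25 gives x ≡ 25·65 = 1625 = 18·86 + 77 ≡ 77 (mod 86).
Check: σ(77) = 31·77 + 36 = 2423 = 28·86 + 15 ≡ 15 (mod 86).

77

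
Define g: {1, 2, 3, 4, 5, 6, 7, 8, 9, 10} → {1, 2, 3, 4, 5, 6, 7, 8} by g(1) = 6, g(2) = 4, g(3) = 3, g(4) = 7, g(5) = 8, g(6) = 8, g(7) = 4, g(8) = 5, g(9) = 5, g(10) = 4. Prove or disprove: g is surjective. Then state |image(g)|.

No element maps to 1, so g is not surjective.
The image of g is {3, 4, 5, 6, 7, 8}, which has 6 elements.

6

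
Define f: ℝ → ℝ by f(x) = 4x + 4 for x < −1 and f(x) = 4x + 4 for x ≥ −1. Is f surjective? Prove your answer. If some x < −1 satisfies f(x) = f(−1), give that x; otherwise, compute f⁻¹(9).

Both pieces are strictly increasing (slopes 4 and 4), so each is injective on its own interval.
The left piece maps (−∞, −1) onto (−∞, 0); the right piece maps [−1, ∞) onto [0, ∞).
These images together cover ℝ, so f is surjective.
Because the two images are disjoint, no x < −1 has f(x) = f(−1), so we compute f⁻¹(9): 9 lies in [0, ∞), so solve 4x + 4 = 9: x = (9 − 4)/4 = 5/4.

5/4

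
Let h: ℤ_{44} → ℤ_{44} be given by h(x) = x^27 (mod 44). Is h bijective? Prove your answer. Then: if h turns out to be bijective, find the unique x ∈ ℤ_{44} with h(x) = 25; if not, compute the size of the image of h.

33

h(0) = 0^27 = 0.
h(22): Repeated squaring mod 44: 22^1 ≡ 22, 22^2 ≡ 22² = 484 ≡ 0, 22^4 ≡ 0² = 0, 22^8 ≡ 0² = 0, 22^16 ≡ 0² = 0. Since 27 = 16 + 8 + 2 + 1, 22^27 ≡ 0·0·0·22: 0·0 = 0, then 0·0 = 0, then 0·22 = 0. So 22^27 ≡ 0 (mod 44).
So h(0) = h(22) = 0 while 0 ≠ 22, thus h is not injective, hence not bijective.
Since h is not bijective, we determine |image(h)|. Computing x^27 mod 44 for each x (by repeated squaring, reducing mod 44 at every step), the values h(0), h(1), …, h(43) are: 0, 1, 40, 31, 16, 25, 8, 39, 24, 37, 32, 11, 12, 29, 20, 27, 36, 41, 28, 35, 4, 21, 0, 23, 40, 9, 16, 3, 8, 17, 24, 15, 32, 33, 12, 7, 20, 5, 36, 19, 28, 13, 4, 43.
The distinct values are {0, 1, 3, 4, 5, 7, 8, 9, 11, 12, 13, 15, 16, 17, 19, 20, 21, 23, 24, 25, 27, 28, 29, 31, 32, 33, 35, 36, 37, 39, 40, 41, 43}; there are 33 of them.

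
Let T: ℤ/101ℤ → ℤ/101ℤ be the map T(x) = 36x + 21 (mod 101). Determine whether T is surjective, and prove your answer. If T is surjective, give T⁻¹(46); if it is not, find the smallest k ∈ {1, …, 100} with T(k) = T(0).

Since gcd(36, 101) = 1, 36 is invertible modulo 101. Euclid's algorithm: 101 = 2·36 + 29, 36 = 1·29 + 7, 29 = 4·7 + 1; back-substituting gives 1 = 87·36 − 31·101, so 36⁻¹ ≡ 87 (mod 101).
Then y ↦ 87(y − 21) is a two-sided inverse to T, so every y ∈ ℤ/101ℤ has a preimage.
Therefore T is surjective.
Since T is surjective, we compute T⁻¹(46): solve 36x + 21 ≡ 46 (mod 101), i.e. 36x ≡ 25 (mod 101).
Multiplying by 36⁻¹ = 87 gives x ≡ 87·25 = 2175 = 21·101 + 54 ≡ 54 (mod 101).
Check: T(54) = 36·54 + 21 = 1965 = 19·101 + 46 ≡ 46 (mod 101).

54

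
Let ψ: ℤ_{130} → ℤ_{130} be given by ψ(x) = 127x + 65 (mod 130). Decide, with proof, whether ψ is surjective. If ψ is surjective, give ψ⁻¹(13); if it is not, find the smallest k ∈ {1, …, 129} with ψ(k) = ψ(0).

Since gcd(127, 130) = 1, 127 is invertible modulo 130. Euclid's algorithm: 130 = 1·127 + 3, 127 = 42·3 + 1; back-substituting gives 1 = 43·127 − 42·130, so 127⁻¹ ≡ 43 (mod 130).
Then y ↦ 43(y − 65) is a two-sided inverse to ψ, so every y ∈ ℤ_{130} has a preimage.
So ψ is surjective.
Since ψ is surjective, we compute ψ⁻¹(13): solve 127x + 65 ≡ 13 (mod 130), i.e. 127x ≡ 78 (mod 130).
Multiplying by 127⁻¹ = 43 gives x ≡ 43·78 = 3354 = 25·130 + 104 ≡ 104 (mod 130).
Check: ψ(104) = 127·104 + 65 = 13273 = 102·130 + 13 ≡ 13 (mod 130).

104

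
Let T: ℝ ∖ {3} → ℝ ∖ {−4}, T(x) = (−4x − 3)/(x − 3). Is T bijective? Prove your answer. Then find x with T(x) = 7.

Suppose T(x_1) = T(x_2). Cross-multiplying: (−4x_1 − 3)(x_2 − 3) = (−4x_2 − 3)(x_1 − 3).
Expanding both sides and cancelling the symmetric terms leaves 15·(x_1 − x_2) = 0. Since 15 ≠ 0, x_1 = x_2. Thus T is injective.
For any y ≠ −4, solving y(x − 3) = −4x − 3 for x gives a well-defined x ≠ 3. So T is surjective.
Thus T is bijective.
Solving T(x) = 7: cross-multiplying gives −4x − 3 = 7(x − 3), which rearranges to −11x = −18, so x = 18/11.

18/11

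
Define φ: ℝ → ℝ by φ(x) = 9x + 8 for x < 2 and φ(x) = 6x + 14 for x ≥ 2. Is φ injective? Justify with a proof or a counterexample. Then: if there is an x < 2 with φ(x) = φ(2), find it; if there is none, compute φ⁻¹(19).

Both pieces are strictly increasing (slopes 9 and 6), so each is injective on its own interval.
The left piece maps (−∞, 2) onto (−∞, 26); the right piece maps [2, ∞) onto [26, ∞).
These images are disjoint, so no value is attained by both pieces. Therefore φ is injective.
Because the two images are disjoint, no x < 2 has φ(x) = φ(2), so we compute φ⁻¹(19): 19 lies in (−∞, 26), so solve 9x + 8 = 19: x = (19 − 8)/9 = 11/9.

11/9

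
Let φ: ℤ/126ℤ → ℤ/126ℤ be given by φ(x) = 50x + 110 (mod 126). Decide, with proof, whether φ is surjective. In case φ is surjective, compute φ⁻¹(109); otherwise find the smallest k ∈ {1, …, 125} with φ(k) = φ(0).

63

Recall that φ is surjective if every y in the codomain equals φ(x) for some x in the domain.
Since gcd(50, 126) = 2, we have 50x ≡ 0 (mod 2) for all x, so φ(x) ≡ 0 (mod 2).
But 1 ≢ 0 (mod 2), so 1 ∈ ℤ/126ℤ has no preimage. Therefore φ is not surjective.
Since φ is not surjective, we find the least positive k with φ(k) = φ(0): this means 50k ≡ 0 (mod 126), i.e. 126 ∣ 50k. Since gcd(50, 126) = 2, dividing through by 2 this holds exactly when 63 ∣ 25k, and as gcd(25, 63) = 1, exactly when 63 ∣ k.
The smallest positive such k is 63.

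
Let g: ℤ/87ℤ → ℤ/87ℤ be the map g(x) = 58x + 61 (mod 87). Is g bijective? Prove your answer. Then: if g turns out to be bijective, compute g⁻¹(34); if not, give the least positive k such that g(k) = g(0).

3

Recall: g is injective if g(a) = g(b) implies a = b.
We have gcd(58, 87) = 29 > 1. Taking a = 0 and b = 3: g(0) = 61 and g(3) = 58·3 + 61 = 235 ≡ 61 (mod 87).
So g(0) = g(3) while 0 ≠ 3, hence g is not injective, hence not bijective.
Since g is not bijective, we find the least positive k with g(k) = g(0): this means 58k ≡ 0 (mod 87), i.e. 87 ∣ 58k. Since gcd(58, 87) = 29, dividing through by 29 this holds exactly when 3 ∣ 2k, and as gcd(2, 3) = 1, exactly when 3 ∣ k.
The smallest positive such k is 3.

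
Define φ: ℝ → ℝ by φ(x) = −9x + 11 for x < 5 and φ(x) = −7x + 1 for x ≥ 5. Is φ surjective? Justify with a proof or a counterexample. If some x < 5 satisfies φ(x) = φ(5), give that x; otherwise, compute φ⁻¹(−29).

Both pieces are strictly decreasing (slopes −9 and −7), so each is injective on its own interval.
The left piece maps (−∞, 5) onto (−34, ∞); the right piece maps [5, ∞) onto (−∞, −34].
These images together cover ℝ, so φ is surjective.
Because the two images are disjoint, no x < 5 has φ(x) = φ(5), so we compute φ⁻¹(−29): −29 lies in (−34, ∞), so solve −9x + 11 = −29: x = (−29 − 11)/(−9) = 40/9.

40/9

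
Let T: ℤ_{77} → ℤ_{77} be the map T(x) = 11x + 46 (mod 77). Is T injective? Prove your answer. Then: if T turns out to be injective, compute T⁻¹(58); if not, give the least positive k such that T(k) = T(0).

7

We have gcd(11, 77) = 11 > 1. Taking u = 0 and v = 7: T(0) = 46 and T(7) = 11·7 + 46 = 123 ≡ 46 (mod 77).
So T(0) = T(7) while 0 ≠ 7, hence T is not injective.
Since T is not injective, we find the least positive k with T(k) = T(0): this means 11k ≡ 0 (mod 77), i.e. 77 ∣ 11k. Since gcd(11, 77) = 11, dividing through by 11 this holds exactly when 7 ∣ k.
The smallest positive such k is 7.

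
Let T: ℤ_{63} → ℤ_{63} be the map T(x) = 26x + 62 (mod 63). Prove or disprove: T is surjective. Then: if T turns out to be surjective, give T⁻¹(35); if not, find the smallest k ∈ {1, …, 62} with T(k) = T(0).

Since gcd(26, 63) = 1, 26 is invertible modulo 63. Euclid's algorithm: 63 = 2·26 + 11, 26 = 2·11 + 4, 11 = 2·4 + 3, 4 = 1·3 + 1; back-substituting gives 1 = 17·26 − 7·63, so 26⁻¹ ≡ 17 (mod 63).
For any y ∈ ℤ_{63}, x = 17(y − 62) mod 63 satisfies T(x) = 26·17(y − 62) + 62 ≡ y (since 26·17 ≡ 1 mod 63). So every y has a preimage.
Therefore T is surjective.
Since T is surjective, we find T⁻¹(35): we need 26x ≡ 35 − 62 ≡ 36 (mod 63). Using 26⁻¹ = 17: x ≡ 17·36 = 612 = 9·63 + 45, so x = 45.
Check: T(45) = 26·45 + 62 = 1232 = 19·63 + 35 ≡ 35 (mod 63).

45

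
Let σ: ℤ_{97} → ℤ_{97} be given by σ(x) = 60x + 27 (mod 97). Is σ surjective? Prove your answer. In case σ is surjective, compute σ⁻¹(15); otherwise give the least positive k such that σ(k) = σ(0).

58

Since gcd(60, 97) = 1, 60 is invertible modulo 97. Euclid's algorithm: 97 = 1·60 + 37, 60 = 1·37 + 23, 37 = 1·23 + 14, 23 = 1·14 + 9, 14 = 1·9 + 5, 9 = 1·5 + 4, 5 = 1·4 + 1; back-substituting gives 1 = 76·60 − 47·97, so 60⁻¹ ≡ 76 (mod 97).
Then y ↦ 76(y − 27) is a two-sided inverse to σ, so every y ∈ ℤ_{97} has a preimage.
Thus σ is surjective.
Since σ is surjective, we compute σ⁻¹(15): solve 60x + 27 ≡ 15 (mod 97), i.e. 60x ≡ 85 (mod 97).
Multiplying by 60⁻¹ = 76 gives x ≡ 76·85 = 6460 = 66·97 + 58 ≡ 58 (mod 97).
Check: σ(58) = 60·58 + 27 = 3507 = 36·97 + 15 ≡ 15 (mod 97).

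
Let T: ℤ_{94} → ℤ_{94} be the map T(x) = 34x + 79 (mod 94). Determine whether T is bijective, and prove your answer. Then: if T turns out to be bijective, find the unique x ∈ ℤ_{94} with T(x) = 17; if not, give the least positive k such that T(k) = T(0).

47

We have gcd(34, 94) = 2 > 1. Taking a = 0 and b = 47: T(0) = 79 and T(47) = 34·47 + 79 = 1677 ≡ 79 (mod 94).
So T(0) = T(47) while 0 ≠ 47, hence T is not injective, hence not bijective.
Since T is not bijective, we find the least positive k with T(k) = T(0): this means 34k ≡ 0 (mod 94), i.e. 94 ∣ 34k. Since gcd(34, 94) = 2, dividing through by 2 this holds exactly when 47 ∣ 17k, and as gcd(17, 47) = 1, exactly when 47 ∣ k.
The smallest positive such k is 47.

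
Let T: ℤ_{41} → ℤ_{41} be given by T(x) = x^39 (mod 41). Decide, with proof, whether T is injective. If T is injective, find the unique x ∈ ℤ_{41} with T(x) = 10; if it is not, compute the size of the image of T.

Since 41 is prime, the nonzero elements of ℤ_{41} form a cyclic group of order 40.
As gcd(39, 40) = 1, raising to the 39th power is a bijection on this group: if x_1^39 ≡ x_2^39 then (x_1x_2^{−1})^39 = 1, and the only element of order dividing gcd(39, 40) = 1 is 1, so x_1 = x_2.
With T(0) = 0 this makes T injective on all of ℤ_{41}, hence bijective (finite equal-size domain and codomain). In particular T is injective.
Since T is injective, we find the preimage of 10. The inverse of x ↦ x^39 on (ℤ_{41})^× is x ↦ x^39, because 39·39 = 1521 = 38·40 + 1 ≡ 1 (mod 40) and x^{40} = 1 for x ≠ 0 (Fermat). So T⁻¹(10) = 10^39 mod 41.
Repeated squaring mod 41: 10^1 ≡ 10, 10^2 ≡ 10² = 100 ≡ 18, 10^4 ≡ 18² = 324 ≡ 37, 10^8 ≡ 37² = 1369 ≡ 16, 10^16 ≡ 16² = 256 ≡ 10, 10^32 ≡ 10² = 100 ≡ 18. Since 39 = 32 + 4 + 2 + 1, 10^39 ≡ 18·37·18·10: 18·37 = 666 ≡ 10, then 10·18 = 180 ≡ 16, then 16·10 = 160 ≡ 37. So 10^39 ≡ 37 (mod 41).
Hence T⁻¹(10) = 37.

37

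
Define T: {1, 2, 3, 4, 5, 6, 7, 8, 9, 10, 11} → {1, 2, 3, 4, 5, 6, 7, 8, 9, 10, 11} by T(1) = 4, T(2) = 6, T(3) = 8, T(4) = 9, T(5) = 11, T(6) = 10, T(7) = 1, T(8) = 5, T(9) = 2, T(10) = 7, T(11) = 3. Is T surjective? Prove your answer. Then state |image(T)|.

11

Every element of the codomain has a preimage: 1 = T(7), 2 = T(9), 3 = T(11), 4 = T(1), 5 = T(8), 6 = T(2), 7 = T(10), 8 = T(3), 9 = T(4), 10 = T(6), 11 = T(5).
Therefore T is surjective.
The image of T is {1, 2, 3, 4, 5, 6, 7, 8, 9, 10, 11}, which has 11 elements.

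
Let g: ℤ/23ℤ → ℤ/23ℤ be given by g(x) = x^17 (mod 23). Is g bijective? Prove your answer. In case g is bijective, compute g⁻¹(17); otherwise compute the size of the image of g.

Since 23 is prime, the nonzero elements of ℤ/23ℤ form a cyclic group of order 22.
As gcd(17, 22) = 1, raising to the 17th power is a bijection on this group: if x_1^17 ≡ x_2^17 then (x_1x_2^{−1})^17 = 1, and the only element of order dividing gcd(17, 22) = 1 is 1, so x_1 = x_2.
With g(0) = 0 this makes g injective on all of ℤ/23ℤ, hence bijective (finite equal-size domain and codomain). In particular g is bijective.
Since g is bijective, we find the preimage of 17. The inverse of x ↦ x^17 on (ℤ/23ℤ)^× is x ↦ x^13, because 17·13 = 221 = 10·22 + 1 ≡ 1 (mod 22) and x^{22} = 1 for x ≠ 0 (Fermat). So g⁻¹(17) = 17^13 mod 23.
Repeated squaring mod 23: 17^1 ≡ 17, 17^2 ≡ 17² = 289 ≡ 13, 17^4 ≡ 13² = 169 ≡ 8, 17^8 ≡ 8² = 64 ≡ 18. Since 13 = 8 + 4 + 1, 17^13 ≡ 18·8·17: 18·8 = 144 ≡ 6, then 6·17 = 102 ≡ 10. So 17^13 ≡ 10 (mod 23).
Hence g⁻¹(17) = 10.

10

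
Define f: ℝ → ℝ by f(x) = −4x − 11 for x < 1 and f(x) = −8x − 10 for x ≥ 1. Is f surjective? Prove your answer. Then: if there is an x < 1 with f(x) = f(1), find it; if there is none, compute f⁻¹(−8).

Both pieces are strictly decreasing (slopes −4 and −8), so each is injective on its own interval.
The left piece maps (−∞, 1) onto (−15, ∞); the right piece maps [1, ∞) onto (−∞, −18].
The union (−15, ∞) ∪ (−∞, −18] omits the interval between −15 and −18; in particular −15 has no preimage. So f is not surjective.
Because the two images are disjoint, no x < 1 has f(x) = f(1), so we compute f⁻¹(−8): −8 lies in (−15, ∞), so solve −4x − 11 = −8: x = (−8 + 11)/(−4) = −3/4.

-3/4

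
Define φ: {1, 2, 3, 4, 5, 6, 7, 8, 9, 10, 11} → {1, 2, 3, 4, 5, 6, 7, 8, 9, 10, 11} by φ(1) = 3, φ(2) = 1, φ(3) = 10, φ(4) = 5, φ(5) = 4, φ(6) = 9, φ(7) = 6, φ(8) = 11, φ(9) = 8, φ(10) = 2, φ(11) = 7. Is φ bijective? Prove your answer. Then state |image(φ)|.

11

The values 3, 1, 10, 5, 4, 9, 6, 11, 8, 2, 7 are a permutation of {1, 2, 3, 4, 5, 6, 7, 8, 9, 10, 11}: each element appears exactly once.
So φ is injective and surjective, hence bijective.
The image of φ is {1, 2, 3, 4, 5, 6, 7, 8, 9, 10, 11}, which has 11 elements.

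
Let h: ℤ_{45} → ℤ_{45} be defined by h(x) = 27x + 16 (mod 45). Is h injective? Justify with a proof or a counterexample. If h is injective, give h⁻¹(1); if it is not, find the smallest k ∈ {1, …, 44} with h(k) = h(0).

5

We have gcd(27, 45) = 9 > 1. Taking x_1 = 0 and x_2 = 5: h(0) = 16 and h(5) = 27·5 + 16 = 151 ≡ 16 (mod 45).
So h(0) = h(5) while 0 ≠ 5, therefore h is not injective.
Since h is not injective, we find the least positive k with h(k) = h(0): this means 27k ≡ 0 (mod 45), i.e. 45 ∣ 27k. Since gcd(27, 45) = 9, dividing through by 9 this holds exactly when 5 ∣ 3k, and as gcd(3, 5) = 1, exactly when 5 ∣ k.
The smallest positive such k is 5.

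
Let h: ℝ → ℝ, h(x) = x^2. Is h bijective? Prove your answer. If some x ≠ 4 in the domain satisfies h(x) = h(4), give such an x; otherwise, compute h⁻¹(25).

-4

h(4) = 16 = (−4)^2 = h(−4) (since 2 is even), with 4 ≠ −4. So h is not injective, hence not bijective.
For the follow-up, such an x exists: taking x = −4 ∈ ℝ gives h(−4) = 16 = h(4) with −4 ≠ 4.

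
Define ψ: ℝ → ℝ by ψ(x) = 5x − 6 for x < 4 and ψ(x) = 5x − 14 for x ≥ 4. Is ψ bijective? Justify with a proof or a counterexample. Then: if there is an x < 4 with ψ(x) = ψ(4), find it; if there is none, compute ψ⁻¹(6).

12/5

Both pieces are strictly increasing (slopes 5 and 5), so each is injective on its own interval.
The left piece maps (−∞, 4) onto (−∞, 14); the right piece maps [4, ∞) onto [6, ∞).
These images overlap. In particular ψ(4) = 6 (right piece), and solving 5x − 6 = 6 on the left piece gives x = 12/5 < 4.
So ψ(12/5) = ψ(4) with 12/5 ≠ 4, and ψ is not injective, hence not bijective. This x = 12/5 is the requested value below 4.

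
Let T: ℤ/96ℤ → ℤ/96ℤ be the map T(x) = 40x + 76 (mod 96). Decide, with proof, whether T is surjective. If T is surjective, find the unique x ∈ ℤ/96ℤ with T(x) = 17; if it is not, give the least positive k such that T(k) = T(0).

12

Recall that T is surjective if every y in the codomain equals T(x) for some x in the domain.
Since gcd(40, 96) = 8, we have 40x ≡ 0 (mod 8) for all x, so T(x) ≡ 4 (mod 8).
But 0 ≢ 4 (mod 8), so 0 ∈ ℤ/96ℤ has no preimage. Thus T is not surjective.
Since T is not surjective, we find the least positive k with T(k) = T(0): this means 40k ≡ 0 (mod 96), i.e. 96 ∣ 40k. Since gcd(40, 96) = 8, dividing through by 8 this holds exactly when 12 ∣ 5k, and as gcd(5, 12) = 1, exactly when 12 ∣ k.
The smallest positive such k is 12.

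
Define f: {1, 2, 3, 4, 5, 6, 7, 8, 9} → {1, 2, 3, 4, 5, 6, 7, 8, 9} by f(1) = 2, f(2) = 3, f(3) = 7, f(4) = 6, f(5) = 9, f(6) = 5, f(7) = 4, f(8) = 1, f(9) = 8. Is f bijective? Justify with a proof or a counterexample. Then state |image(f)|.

The values 2, 3, 7, 6, 9, 5, 4, 1, 8 are a permutation of {1, 2, 3, 4, 5, 6, 7, 8, 9}: each element appears exactly once.
So f is injective and surjective, hence bijective.
The image of f is {1, 2, 3, 4, 5, 6, 7, 8, 9}, which has 9 elements.

9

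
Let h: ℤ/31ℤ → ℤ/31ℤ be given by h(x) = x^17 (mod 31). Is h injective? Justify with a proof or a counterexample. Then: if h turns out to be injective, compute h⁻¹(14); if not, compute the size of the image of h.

Since 31 is prime, the nonzero elements of ℤ/31ℤ form a cyclic group of order 30.
As gcd(17, 30) = 1, raising to the 17th power is a bijection on this group: if s^17 ≡ t^17 then (st^{−1})^17 = 1, and the only element of order dividing gcd(17, 30) = 1 is 1, so s = t.
With h(0) = 0 this makes h injective on all of ℤ/31ℤ, hence bijective (finite equal-size domain and codomain). In particular h is injective.
Since h is injective, we find the preimage of 14. The inverse of x ↦ x^17 on (ℤ/31ℤ)^× is x ↦ x^23, because 17·23 = 391 = 13·30 + 1 ≡ 1 (mod 30) and x^{30} = 1 for x ≠ 0 (Fermat). So h⁻¹(14) = 14^23 mod 31.
Repeated squaring mod 31: 14^1 ≡ 14, 14^2 ≡ 14² = 196 ≡ 10, 14^4 ≡ 10² = 100 ≡ 7, 14^8 ≡ 7² = 49 ≡ 18, 14^16 ≡ 18² = 324 ≡ 14. Since 23 = 16 + 4 + 2 + 1, 14^23 ≡ 14·7·10·14: 14·7 = 98 ≡ 5, then 5·10 = 50 ≡ 19, then 19·14 = 266 ≡ 18. So 14^23 ≡ 18 (mod 31).
Hence h⁻¹(14) = 18.

18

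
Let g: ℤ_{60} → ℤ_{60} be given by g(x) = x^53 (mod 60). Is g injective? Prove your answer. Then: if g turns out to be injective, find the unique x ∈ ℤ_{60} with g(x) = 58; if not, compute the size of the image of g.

g(0) = 0^53 = 0.
g(30): Repeated squaring mod 60: 30^1 ≡ 30, 30^2 ≡ 30² = 900 ≡ 0, 30^4 ≡ 0² = 0, 30^8 ≡ 0² = 0, 30^16 ≡ 0² = 0, 30^32 ≡ 0² = 0. Since 53 = 32 + 16 + 4 + 1, 30^53 ≡ 0·0·0·30: 0·0 = 0, then 0·0 = 0, then 0·30 = 0. So 30^53 ≡ 0 (mod 60).
So g(0) = g(30) = 0 while 0 ≠ 30, hence g is not injective.
Since g is not injective, we determine |image(g)|. Computing x^53 mod 60 for each x (by repeated squaring, reducing mod 60 at every step), the values g(0), g(1), …, g(59) are: 0, 1, 32, 3, 4, 5, 36, 7, 8, 9, 40, 11, 12, 13, 44, 15, 16, 17, 48, 19, 20, 21, 52, 23, 24, 25, 56, 27, 28, 29, 0, 31, 32, 33, 4, 35, 36, 37, 8, 39, 40, 41, 12, 43, 44, 45, 16, 47, 48, 49, 20, 51, 52, 53, 24, 55, 56, 57, 28, 59.
The distinct values are {0, 1, 3, 4, 5, 7, 8, 9, 11, 12, 13, 15, 16, 17, 19, 20, 21, 23, 24, 25, 27, 28, 29, 31, 32, 33, 35, 36, 37, 39, 40, 41, 43, 44, 45, 47, 48, 49, 51, 52, 53, 55, 56, 57, 59}; there are 45 of them.

45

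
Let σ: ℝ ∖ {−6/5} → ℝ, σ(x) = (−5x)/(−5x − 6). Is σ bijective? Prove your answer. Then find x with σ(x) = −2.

-4/5

If σ(x) = 1, cross-multiplying gives −5(−5x) = −5(−5x − 6), which simplifies to 0 = 30 — false.  So 1 has no preimage and σ is not surjective.
Therefore σ is not bijective.
Solving σ(x) = −2: cross-multiplying gives −5x = −2(−5x − 6), which rearranges to −15x = 12, so x = −4/5.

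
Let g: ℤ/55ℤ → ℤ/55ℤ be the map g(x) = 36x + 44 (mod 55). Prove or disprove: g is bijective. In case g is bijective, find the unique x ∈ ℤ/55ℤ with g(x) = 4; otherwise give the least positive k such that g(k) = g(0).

5

Recall that g is injective if g(x_1) = g(x_2) implies x_1 = x_2.
If g(x_1) = g(x_2), then 36x_1 ≡ 36x_2 (mod 55). Because gcd(36, 55) = 1, we may cancel 36 to get x_1 ≡ x_2 (mod 55).
We now compute 36⁻¹ mod 55 explicitly. Euclid's algorithm: 55 = 1·36 + 19, 36 = 1·19 + 17, 19 = 1·17 + 2, 17 = 8·2 + 1; back-substituting gives 1 = 26·36 − 17·55, so 36⁻¹ ≡ 26 (mod 55).
For any y ∈ ℤ/55ℤ, x = 26(y − 44) mod 55 satisfies g(x) = 36·26(y − 44) + 44 ≡ y (since 36·26 ≡ 1 mod 55). So every y has a preimage.
Hence g is bijective.
Since g is bijective, we compute g⁻¹(4): solve 36x + 44 ≡ 4 (mod 55), i.e. 36x ≡ 15 (mod 55).
Multiplying by 36⁻¹ = 26 gives x ≡ 26·15 = 390 = 7·55 + 5 ≡ 5 (mod 55).
Check: g(5) = 36·5 + 44 = 224 = 4·55 + 4 ≡ 4 (mod 55).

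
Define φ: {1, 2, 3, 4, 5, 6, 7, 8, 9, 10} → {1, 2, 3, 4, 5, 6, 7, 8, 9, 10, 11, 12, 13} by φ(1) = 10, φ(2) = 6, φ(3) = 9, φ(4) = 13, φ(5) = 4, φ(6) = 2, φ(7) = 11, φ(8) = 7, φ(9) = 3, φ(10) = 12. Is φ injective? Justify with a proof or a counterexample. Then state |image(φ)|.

The values φ(1), …, φ(10) are 10, 6, 9, 13, 4, 2, 11, 7, 3, 12 — all distinct.
So φ(x_1) = φ(x_2) only when x_1 = x_2, and φ is injective.
The image of φ is {2, 3, 4, 6, 7, 9, 10, 11, 12, 13}, which has 10 elements.

10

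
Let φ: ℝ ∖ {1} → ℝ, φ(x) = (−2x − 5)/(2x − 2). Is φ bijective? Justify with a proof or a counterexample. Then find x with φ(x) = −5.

15/8

If φ(x) = −1, cross-multiplying gives 2(−2x − 5) = −2(2x − 2), which simplifies to −10 = 4 — false.  So −1 has no preimage and φ is not surjective.
Hence φ is not bijective.
Solving φ(x) = −5: cross-multiplying gives −2x − 5 = −5(2x − 2), which rearranges to 8x = 15, so x = 15/8.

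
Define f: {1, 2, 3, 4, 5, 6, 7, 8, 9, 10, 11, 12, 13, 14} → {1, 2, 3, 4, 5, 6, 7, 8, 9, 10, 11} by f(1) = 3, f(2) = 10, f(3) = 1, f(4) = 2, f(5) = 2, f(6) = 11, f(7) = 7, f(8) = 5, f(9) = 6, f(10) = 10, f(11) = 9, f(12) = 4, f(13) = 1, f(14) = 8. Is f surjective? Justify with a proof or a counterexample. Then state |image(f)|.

11

Every element of the codomain has a preimage: 1 = f(3), 2 = f(4), 3 = f(1), 4 = f(12), 5 = f(8), 6 = f(9), 7 = f(7), 8 = f(14), 9 = f(11), 10 = f(2), 11 = f(6).
Thus f is surjective.
The image of f is {1, 2, 3, 4, 5, 6, 7, 8, 9, 10, 11}, which has 11 elements.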